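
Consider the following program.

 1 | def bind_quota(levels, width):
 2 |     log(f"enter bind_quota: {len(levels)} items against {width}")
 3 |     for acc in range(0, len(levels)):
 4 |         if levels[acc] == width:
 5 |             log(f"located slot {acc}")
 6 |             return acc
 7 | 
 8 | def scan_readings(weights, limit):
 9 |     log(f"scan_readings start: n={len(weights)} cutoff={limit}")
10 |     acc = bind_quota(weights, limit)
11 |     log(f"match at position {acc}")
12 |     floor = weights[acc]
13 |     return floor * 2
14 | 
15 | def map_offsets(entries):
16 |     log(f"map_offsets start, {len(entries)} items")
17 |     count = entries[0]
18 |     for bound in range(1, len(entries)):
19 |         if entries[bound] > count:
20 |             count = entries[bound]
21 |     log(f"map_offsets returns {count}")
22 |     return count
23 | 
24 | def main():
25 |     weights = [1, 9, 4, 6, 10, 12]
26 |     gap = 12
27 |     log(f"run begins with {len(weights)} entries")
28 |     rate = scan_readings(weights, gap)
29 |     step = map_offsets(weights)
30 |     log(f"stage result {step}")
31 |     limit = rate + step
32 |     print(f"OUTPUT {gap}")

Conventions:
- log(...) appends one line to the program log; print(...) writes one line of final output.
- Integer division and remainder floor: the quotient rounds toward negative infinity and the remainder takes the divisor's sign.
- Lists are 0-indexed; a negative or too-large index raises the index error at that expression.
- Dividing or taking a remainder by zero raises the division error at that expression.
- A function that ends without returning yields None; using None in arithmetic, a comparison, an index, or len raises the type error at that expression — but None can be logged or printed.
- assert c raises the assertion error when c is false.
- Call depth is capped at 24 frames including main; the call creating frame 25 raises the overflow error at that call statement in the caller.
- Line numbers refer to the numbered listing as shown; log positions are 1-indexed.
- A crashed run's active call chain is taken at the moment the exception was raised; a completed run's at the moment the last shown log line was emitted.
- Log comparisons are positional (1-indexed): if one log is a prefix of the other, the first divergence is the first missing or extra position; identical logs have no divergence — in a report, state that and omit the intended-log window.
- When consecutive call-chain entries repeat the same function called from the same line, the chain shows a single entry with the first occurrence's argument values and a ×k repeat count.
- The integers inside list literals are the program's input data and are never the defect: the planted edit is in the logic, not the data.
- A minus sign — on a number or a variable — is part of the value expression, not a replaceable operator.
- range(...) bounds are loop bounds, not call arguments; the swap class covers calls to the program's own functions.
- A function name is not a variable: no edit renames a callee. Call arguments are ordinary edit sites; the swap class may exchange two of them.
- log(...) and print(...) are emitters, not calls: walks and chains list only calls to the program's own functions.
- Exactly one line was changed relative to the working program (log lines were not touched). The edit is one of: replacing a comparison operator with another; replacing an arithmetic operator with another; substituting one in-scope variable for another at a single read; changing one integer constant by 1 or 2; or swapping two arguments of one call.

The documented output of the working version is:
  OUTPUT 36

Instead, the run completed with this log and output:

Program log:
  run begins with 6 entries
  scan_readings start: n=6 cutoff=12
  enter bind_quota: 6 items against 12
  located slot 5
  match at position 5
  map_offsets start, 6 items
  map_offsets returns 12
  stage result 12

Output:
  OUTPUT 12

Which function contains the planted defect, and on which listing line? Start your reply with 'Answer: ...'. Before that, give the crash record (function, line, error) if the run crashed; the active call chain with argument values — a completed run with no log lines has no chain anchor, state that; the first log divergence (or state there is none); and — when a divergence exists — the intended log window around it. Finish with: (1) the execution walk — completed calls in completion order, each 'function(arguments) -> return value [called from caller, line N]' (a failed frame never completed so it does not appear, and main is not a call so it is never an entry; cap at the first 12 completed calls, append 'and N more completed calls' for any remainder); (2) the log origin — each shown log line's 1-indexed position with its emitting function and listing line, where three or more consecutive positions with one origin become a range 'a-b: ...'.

Answer: the defect is in main at line 32.
Key observation: Every logged value matches the working version; the printed result is what differs.
Call chain: main.
First divergence: none; the two logs match at every position.
Execution walk:
  bind_quota([1, 9, 4, 6, 10, 12], 12) -> 5  [called from scan_readings, line 10]
  scan_readings([1, 9, 4, 6, 10, 12], 12) -> 24  [called from main, line 28]
  map_offsets([1, 9, 4, 6, 10, 12]) -> 12  [called from main, line 29]
Log origin:
  1: logged in main at line 27
  2: logged in scan_readings at line 9
  3: logged in bind_quota at line 2
  4: logged in bind_quota at line 5
  5: logged in scan_readings at line 11
  6: logged in map_offsets at line 16
  7: logged in map_offsets at line 21
  8: logged in main at line 30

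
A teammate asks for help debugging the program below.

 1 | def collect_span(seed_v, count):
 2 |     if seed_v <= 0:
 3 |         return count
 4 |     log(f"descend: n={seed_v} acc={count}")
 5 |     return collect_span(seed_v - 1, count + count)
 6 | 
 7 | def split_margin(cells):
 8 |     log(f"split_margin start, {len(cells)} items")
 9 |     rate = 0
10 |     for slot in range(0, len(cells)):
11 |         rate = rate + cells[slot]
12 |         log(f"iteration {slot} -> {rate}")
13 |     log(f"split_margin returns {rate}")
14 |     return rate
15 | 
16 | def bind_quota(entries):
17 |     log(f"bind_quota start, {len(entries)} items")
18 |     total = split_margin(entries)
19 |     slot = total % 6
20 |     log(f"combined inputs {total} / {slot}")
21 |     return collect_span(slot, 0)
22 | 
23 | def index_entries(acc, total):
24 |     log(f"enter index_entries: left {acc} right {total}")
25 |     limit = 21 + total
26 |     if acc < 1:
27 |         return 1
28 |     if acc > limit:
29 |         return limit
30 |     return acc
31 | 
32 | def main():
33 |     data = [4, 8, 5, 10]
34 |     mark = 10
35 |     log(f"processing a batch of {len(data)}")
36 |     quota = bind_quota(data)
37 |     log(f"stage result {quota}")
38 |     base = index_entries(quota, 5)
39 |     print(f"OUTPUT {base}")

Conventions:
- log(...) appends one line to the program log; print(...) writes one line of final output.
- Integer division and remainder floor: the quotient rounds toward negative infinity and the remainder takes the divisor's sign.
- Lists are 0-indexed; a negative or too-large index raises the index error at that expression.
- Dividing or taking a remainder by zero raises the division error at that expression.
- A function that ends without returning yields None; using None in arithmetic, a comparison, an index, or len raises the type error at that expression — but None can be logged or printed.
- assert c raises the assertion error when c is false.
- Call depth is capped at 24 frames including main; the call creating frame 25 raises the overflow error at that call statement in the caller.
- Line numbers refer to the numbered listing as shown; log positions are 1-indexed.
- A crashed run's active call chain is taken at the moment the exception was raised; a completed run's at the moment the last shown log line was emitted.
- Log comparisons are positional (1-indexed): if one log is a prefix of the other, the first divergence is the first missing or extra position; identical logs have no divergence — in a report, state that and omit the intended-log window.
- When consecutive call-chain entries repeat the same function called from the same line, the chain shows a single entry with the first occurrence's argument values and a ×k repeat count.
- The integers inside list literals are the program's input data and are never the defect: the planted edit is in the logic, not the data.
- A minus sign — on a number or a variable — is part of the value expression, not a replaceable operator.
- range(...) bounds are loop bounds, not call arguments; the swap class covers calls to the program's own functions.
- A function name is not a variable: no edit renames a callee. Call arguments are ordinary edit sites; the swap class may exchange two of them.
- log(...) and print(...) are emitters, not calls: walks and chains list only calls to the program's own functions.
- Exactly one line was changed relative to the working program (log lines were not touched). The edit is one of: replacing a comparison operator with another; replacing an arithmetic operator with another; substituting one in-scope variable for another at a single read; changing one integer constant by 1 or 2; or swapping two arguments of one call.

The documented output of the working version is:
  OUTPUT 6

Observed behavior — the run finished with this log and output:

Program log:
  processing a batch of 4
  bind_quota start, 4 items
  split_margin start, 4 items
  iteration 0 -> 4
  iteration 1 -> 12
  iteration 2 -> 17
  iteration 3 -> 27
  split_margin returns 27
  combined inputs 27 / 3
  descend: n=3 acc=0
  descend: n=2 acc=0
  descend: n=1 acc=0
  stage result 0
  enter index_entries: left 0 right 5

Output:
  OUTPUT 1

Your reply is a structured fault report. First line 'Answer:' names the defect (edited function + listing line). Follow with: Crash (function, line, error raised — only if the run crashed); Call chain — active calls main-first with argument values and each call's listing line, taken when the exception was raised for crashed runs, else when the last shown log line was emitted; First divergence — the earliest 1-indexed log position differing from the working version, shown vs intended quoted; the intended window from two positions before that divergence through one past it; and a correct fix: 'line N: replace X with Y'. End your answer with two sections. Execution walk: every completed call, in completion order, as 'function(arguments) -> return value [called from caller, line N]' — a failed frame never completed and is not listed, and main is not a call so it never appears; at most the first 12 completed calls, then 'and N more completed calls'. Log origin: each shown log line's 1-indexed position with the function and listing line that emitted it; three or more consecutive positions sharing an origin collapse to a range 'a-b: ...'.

Answer: the defect is in collect_span at line 5.
Key fact: The log first diverges at position 11: the faulty run prints 'descend: n=2 acc=0' where the working version prints 'descend: n=2 acc=3'.
Call chain: main -> index_entries(0, 5) (called at line 38).
First divergence: at position 11 the run shows 'descend: n=2 acc=0' where the working version logs 'descend: n=2 acc=3'.
Intended log window:
  9: combined inputs 27 / 3
  10: descend: n=3 acc=0
  11: descend: n=2 acc=3
  12: descend: n=1 acc=5
Execution walk:
  split_margin([4, 8, 5, 10]) -> 27  [called from bind_quota, line 18]
  collect_span(0, 0) -> 0  [called from collect_span, line 5]
  collect_span(1, 0) -> 0  [called from collect_span, line 5]
  collect_span(2, 0) -> 0  [called from collect_span, line 5]
  collect_span(3, 0) -> 0  [called from bind_quota, line 21]
  bind_quota([4, 8, 5, 10]) -> 0  [called from main, line 36]
  index_entries(0, 5) -> 1  [called from main, line 38]
Log origins:
  1: logged in main at line 35
  2: logged in bind_quota at line 17
  3: logged in split_margin at line 8
  4-7: logged in split_margin at line 12
  8: logged in split_margin at line 13
  9: logged in bind_quota at line 20
  10-12: logged in collect_span at line 4
  13: logged in main at line 37
  14: logged in index_entries at line 24
A correct fix: line 5: replace `count + count` with `count + seed_v`.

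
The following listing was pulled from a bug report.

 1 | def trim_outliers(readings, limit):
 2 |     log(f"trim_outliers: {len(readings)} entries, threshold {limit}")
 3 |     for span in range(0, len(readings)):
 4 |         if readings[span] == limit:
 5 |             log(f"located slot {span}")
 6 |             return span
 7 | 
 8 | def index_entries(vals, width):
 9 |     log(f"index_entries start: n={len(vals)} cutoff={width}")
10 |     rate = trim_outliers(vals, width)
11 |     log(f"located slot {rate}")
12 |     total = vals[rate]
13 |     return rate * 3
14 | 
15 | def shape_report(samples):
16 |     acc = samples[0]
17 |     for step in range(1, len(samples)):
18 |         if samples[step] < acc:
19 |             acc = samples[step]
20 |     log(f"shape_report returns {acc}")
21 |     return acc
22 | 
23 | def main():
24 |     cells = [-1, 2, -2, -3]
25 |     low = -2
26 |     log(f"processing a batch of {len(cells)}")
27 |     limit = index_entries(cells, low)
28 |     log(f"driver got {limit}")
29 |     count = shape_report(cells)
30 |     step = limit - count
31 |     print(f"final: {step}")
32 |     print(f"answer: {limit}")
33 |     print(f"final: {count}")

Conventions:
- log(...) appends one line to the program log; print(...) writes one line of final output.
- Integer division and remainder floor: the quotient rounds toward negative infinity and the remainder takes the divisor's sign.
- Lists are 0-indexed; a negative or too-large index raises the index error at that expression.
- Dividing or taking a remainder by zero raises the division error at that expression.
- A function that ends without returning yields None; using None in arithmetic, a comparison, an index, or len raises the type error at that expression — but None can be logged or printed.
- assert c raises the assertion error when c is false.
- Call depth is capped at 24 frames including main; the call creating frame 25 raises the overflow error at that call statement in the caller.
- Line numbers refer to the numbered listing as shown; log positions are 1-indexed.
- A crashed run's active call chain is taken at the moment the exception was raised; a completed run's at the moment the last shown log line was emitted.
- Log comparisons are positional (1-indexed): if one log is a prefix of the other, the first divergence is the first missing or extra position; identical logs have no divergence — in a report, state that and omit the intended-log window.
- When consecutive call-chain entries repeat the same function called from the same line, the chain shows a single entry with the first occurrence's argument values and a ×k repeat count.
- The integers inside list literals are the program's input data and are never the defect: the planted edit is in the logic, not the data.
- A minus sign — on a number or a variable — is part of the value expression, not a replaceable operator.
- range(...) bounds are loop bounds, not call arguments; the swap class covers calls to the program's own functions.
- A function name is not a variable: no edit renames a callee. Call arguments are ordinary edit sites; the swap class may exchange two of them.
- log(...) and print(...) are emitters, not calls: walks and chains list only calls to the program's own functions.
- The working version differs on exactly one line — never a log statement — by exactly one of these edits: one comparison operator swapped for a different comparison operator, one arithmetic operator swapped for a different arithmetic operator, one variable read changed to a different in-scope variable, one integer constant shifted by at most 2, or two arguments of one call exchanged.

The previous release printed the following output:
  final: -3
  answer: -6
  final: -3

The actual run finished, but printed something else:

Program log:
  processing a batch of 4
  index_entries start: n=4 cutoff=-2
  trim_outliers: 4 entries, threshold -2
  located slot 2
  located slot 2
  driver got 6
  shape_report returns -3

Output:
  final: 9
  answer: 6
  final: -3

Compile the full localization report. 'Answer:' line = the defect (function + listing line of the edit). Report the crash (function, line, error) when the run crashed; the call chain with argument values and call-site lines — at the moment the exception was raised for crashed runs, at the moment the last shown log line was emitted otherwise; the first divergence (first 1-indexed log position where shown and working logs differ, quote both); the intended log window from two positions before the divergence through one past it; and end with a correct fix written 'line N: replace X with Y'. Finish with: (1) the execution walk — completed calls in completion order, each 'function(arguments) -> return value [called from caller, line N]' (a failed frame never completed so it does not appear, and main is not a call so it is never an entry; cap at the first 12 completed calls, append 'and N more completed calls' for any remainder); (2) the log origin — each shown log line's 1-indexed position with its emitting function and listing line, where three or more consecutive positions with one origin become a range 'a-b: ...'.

Answer: the defect is in index_entries at line 13.
Key observation: Position 6 is the first bad log line: 'driver got 6' should read 'driver got -6'.
Call chain: main -> shape_report([-1, 2, -2, -3]) (called at line 29).
First divergence: at position 6 the run shows 'driver got 6' where the working version logs 'driver got -6'.
Intended log window:
  4: located slot 2
  5: located slot 2
  6: driver got -6
  7: shape_report returns -3
Execution walk:
  trim_outliers([-1, 2, -2, -3], -2) -> 2  [called from index_entries, line 10]
  index_entries([-1, 2, -2, -3], -2) -> 6  [called from main, line 27]
  shape_report([-1, 2, -2, -3]) -> -3  [called from main, line 29]
Log origins:
  1: emitted by main (line 26)
  2: emitted by index_entries (line 9)
  3: emitted by trim_outliers (line 2)
  4: emitted by trim_outliers (line 5)
  5: emitted by index_entries (line 11)
  6: emitted by main (line 28)
  7: emitted by shape_report (line 20)
A correct fix: line 13: replace `rate` with `total`.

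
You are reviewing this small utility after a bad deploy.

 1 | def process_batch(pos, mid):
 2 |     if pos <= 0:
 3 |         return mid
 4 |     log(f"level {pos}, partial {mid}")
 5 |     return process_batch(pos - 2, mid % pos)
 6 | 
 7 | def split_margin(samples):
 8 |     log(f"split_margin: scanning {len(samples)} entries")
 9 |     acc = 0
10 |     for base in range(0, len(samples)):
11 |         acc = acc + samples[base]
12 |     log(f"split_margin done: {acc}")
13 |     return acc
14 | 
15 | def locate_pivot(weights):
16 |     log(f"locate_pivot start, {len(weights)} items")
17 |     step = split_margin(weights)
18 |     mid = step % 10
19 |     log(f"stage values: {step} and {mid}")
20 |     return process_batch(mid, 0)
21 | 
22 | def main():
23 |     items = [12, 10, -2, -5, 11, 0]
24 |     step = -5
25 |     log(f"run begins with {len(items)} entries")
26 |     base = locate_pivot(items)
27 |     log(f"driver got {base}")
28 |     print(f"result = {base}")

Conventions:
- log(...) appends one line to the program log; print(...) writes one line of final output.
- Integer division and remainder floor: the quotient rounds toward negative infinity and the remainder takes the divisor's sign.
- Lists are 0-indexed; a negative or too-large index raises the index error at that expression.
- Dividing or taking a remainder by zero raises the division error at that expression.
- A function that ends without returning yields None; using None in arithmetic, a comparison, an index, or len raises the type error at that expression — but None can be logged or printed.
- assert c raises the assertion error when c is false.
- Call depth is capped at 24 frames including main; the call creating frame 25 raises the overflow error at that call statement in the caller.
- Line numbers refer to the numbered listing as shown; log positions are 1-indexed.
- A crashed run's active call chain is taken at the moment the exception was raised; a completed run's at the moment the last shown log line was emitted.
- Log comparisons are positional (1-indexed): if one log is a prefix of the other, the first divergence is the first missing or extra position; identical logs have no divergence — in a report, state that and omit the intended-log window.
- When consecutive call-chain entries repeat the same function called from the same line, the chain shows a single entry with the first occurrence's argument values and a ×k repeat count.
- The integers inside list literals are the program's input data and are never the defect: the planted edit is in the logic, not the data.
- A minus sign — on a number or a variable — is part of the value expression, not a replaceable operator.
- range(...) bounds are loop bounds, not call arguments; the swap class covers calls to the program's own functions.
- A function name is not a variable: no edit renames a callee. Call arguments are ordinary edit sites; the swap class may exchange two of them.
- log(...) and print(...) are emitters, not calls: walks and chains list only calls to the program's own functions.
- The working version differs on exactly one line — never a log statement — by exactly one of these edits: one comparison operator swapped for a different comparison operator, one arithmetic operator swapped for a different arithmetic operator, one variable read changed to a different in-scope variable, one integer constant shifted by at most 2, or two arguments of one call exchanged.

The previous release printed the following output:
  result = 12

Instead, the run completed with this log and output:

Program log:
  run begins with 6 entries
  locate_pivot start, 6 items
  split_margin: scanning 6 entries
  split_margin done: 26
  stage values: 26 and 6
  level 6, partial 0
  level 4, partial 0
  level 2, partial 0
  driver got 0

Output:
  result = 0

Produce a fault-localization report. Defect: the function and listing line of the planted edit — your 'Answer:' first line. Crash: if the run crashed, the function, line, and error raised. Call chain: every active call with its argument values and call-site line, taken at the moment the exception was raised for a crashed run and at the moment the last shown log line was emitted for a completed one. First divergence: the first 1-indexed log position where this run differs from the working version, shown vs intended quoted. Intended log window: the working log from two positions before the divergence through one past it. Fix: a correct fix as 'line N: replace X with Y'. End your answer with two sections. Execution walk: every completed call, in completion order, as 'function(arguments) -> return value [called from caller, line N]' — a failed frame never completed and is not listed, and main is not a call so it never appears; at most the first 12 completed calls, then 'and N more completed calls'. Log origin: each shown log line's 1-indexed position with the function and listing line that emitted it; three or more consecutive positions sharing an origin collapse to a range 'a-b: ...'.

Answer: the defect is in process_batch at line 5.
Key observation: Everything matches until log position 7, which reads 'level 4, partial 0' in place of 'level 4, partial 6'.
Call chain: main.
First divergence: position 7 — the shown line 'level 4, partial 0' should read 'level 4, partial 6'.
Intended log window:
  5: stage values: 26 and 6
  6: level 6, partial 0
  7: level 4, partial 6
  8: level 2, partial 10
Execution walk:
  split_margin([12, 10, -2, -5, 11, 0]) -> 26  [called from locate_pivot, line 17]
  process_batch(0, 0) -> 0  [called from process_batch, line 5]
  process_batch(2, 0) -> 0  [called from process_batch, line 5]
  process_batch(4, 0) -> 0  [called from process_batch, line 5]
  process_batch(6, 0) -> 0  [called from locate_pivot, line 20]
  locate_pivot([12, 10, -2, -5, 11, 0]) -> 0  [called from main, line 26]
Log origins:
  1: emitted by main (line 25)
  2: emitted by locate_pivot (line 16)
  3: emitted by split_margin (line 8)
  4: emitted by split_margin (line 12)
  5: emitted by locate_pivot (line 19)
  6-8: emitted by process_batch (line 4)
  9: emitted by main (line 27)
A correct fix: line 5: replace `%` with `+`.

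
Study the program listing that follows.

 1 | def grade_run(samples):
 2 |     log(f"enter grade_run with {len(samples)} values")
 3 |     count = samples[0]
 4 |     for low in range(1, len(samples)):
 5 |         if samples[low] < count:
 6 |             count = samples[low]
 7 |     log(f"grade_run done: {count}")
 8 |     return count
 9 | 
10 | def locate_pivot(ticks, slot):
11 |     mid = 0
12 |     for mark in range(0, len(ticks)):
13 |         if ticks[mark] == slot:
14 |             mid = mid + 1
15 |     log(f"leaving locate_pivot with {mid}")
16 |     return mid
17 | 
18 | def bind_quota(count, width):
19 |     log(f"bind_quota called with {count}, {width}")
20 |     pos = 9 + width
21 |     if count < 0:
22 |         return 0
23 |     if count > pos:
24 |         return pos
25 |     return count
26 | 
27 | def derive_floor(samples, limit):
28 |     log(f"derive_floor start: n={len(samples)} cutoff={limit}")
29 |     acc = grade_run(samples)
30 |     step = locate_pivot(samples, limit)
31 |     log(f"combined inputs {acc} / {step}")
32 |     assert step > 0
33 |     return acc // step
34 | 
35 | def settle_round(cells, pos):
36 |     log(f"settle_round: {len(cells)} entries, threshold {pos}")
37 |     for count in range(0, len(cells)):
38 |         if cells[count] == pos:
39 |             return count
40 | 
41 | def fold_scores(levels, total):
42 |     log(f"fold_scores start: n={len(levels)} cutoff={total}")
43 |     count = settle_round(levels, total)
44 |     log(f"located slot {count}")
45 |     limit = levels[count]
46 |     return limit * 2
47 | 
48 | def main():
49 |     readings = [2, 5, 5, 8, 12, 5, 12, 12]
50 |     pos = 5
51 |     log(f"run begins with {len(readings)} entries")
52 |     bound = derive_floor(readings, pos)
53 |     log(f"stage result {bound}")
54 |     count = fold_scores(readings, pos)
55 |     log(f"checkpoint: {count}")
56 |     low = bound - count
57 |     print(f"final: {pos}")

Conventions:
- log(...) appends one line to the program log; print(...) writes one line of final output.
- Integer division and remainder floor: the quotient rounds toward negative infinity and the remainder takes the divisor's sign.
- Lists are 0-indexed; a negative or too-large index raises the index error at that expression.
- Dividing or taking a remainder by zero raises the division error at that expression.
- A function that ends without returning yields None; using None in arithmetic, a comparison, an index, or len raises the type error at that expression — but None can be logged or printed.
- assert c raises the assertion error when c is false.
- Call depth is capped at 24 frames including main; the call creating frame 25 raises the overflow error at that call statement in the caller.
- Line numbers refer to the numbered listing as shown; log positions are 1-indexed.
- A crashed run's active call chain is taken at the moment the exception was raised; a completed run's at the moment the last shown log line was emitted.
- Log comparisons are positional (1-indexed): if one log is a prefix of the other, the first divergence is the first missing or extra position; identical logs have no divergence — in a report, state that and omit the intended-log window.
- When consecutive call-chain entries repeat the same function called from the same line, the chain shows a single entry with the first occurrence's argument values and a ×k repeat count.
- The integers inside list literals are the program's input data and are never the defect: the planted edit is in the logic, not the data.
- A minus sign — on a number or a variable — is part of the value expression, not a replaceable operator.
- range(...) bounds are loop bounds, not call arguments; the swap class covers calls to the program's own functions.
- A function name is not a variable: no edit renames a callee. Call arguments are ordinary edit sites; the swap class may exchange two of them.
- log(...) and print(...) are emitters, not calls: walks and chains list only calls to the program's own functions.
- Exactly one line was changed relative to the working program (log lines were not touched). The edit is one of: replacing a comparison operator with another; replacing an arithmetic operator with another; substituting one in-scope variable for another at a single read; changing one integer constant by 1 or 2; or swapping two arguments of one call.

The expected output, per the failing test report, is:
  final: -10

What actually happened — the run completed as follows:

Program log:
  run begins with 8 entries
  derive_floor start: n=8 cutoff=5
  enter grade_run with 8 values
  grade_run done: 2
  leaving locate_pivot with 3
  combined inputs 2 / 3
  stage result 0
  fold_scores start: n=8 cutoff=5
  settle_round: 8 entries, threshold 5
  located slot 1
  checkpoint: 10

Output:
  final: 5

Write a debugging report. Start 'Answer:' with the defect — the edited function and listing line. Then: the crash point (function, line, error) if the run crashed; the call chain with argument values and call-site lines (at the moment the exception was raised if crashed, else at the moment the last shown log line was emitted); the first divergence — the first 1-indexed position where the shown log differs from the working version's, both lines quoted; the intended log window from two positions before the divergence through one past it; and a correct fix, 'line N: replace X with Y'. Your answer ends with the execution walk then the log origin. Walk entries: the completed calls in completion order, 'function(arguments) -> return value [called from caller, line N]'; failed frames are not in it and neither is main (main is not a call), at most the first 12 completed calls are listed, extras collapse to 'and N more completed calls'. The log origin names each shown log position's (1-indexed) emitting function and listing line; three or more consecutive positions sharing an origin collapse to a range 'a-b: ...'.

Answer: the defect is in main at line 57.
Core observation: Every logged value matches the working version; the printed result is what differs.
Call chain: main.
First divergence: there is none — every log position agrees.
Execution walk:
  grade_run([2, 5, 5, 8, 12, 5, 12, 12]) -> 2  [called from derive_floor, line 29]
  locate_pivot([2, 5, 5, 8, 12, 5, 12, 12], 5) -> 3  [called from derive_floor, line 30]
  derive_floor([2, 5, 5, 8, 12, 5, 12, 12], 5) -> 0  [called from main, line 52]
  settle_round([2, 5, 5, 8, 12, 5, 12, 12], 5) -> 1  [called from fold_scores, line 43]
  fold_scores([2, 5, 5, 8, 12, 5, 12, 12], 5) -> 10  [called from main, line 54]
Log line origins:
  1 — main, line 51
  2 — derive_floor, line 28
  3 — grade_run, line 2
  4 — grade_run, line 7
  5 — locate_pivot, line 15
  6 — derive_floor, line 31
  7 — main, line 53
  8 — fold_scores, line 42
  9 — settle_round, line 36
  10 — fold_scores, line 44
  11 — main, line 55
A correct fix: line 57: replace `pos` with `low`.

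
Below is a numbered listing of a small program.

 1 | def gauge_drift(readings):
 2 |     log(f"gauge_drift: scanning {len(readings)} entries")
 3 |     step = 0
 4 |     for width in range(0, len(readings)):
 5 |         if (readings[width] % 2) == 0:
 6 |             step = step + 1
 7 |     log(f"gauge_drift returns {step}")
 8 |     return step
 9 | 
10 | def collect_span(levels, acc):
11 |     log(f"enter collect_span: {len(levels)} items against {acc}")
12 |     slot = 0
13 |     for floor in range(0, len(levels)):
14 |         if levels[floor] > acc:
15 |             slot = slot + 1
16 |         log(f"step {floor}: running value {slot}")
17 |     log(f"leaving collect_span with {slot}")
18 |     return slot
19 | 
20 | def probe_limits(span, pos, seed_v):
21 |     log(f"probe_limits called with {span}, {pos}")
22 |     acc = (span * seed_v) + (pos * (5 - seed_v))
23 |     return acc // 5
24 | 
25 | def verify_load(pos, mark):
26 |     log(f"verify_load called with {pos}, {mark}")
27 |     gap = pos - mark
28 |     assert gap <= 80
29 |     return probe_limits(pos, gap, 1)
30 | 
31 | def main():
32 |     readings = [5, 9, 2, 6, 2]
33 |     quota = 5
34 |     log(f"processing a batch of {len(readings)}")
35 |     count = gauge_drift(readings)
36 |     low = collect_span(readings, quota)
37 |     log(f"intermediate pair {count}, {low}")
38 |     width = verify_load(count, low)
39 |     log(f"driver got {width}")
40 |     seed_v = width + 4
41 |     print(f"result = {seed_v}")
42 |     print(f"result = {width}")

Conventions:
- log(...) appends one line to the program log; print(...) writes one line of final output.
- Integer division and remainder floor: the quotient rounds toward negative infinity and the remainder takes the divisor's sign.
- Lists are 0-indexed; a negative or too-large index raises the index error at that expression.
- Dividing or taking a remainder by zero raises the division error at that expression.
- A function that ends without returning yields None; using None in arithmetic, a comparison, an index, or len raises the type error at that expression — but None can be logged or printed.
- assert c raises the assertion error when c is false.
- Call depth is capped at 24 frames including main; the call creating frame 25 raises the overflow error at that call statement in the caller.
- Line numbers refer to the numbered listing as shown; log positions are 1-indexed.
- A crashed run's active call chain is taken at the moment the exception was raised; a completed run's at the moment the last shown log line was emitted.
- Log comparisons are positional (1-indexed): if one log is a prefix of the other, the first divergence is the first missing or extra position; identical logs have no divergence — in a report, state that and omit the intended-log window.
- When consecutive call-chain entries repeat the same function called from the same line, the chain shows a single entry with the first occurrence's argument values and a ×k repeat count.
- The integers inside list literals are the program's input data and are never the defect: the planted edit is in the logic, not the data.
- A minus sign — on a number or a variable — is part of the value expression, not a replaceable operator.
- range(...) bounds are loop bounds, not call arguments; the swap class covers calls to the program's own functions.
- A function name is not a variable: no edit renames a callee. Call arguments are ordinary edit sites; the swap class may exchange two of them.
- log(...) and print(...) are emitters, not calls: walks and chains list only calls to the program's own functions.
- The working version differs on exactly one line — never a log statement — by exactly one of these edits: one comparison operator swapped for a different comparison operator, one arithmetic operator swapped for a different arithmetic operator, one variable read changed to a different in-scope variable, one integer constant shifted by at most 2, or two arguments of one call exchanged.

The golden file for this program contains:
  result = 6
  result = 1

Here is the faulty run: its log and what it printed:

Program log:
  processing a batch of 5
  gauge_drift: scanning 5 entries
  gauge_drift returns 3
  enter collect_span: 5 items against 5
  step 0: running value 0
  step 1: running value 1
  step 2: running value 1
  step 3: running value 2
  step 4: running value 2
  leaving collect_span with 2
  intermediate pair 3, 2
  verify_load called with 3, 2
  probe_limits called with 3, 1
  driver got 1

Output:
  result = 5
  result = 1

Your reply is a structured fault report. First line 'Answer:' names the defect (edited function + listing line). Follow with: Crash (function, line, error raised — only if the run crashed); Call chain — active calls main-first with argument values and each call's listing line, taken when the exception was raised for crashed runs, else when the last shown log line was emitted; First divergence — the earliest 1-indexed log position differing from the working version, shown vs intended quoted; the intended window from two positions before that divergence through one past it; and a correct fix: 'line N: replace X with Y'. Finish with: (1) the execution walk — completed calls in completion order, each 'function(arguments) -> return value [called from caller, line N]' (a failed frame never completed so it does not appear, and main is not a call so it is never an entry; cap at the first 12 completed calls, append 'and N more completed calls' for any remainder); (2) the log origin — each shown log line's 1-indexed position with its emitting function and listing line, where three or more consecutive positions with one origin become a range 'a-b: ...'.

Answer: the defect is in main at line 40.
Core observation: The logs agree in full; only the final output differs.
Call chain: main.
First divergence: none; the two logs match at every position.
Execution walk:
  gauge_drift([5, 9, 2, 6, 2]) -> 3  [called from main, line 35]
  collect_span([5, 9, 2, 6, 2], 5) -> 2  [called from main, line 36]
  probe_limits(3, 1, 1) -> 1  [called from verify_load, line 29]
  verify_load(3, 2) -> 1  [called from main, line 38]
Log origins:
  1: logged in main at line 34
  2: logged in gauge_drift at line 2
  3: logged in gauge_drift at line 7
  4: logged in collect_span at line 11
  5-9: logged in collect_span at line 16
  10: logged in collect_span at line 17
  11: logged in main at line 37
  12: logged in verify_load at line 26
  13: logged in probe_limits at line 21
  14: logged in main at line 39
A correct fix: line 40: replace `4` with `5`.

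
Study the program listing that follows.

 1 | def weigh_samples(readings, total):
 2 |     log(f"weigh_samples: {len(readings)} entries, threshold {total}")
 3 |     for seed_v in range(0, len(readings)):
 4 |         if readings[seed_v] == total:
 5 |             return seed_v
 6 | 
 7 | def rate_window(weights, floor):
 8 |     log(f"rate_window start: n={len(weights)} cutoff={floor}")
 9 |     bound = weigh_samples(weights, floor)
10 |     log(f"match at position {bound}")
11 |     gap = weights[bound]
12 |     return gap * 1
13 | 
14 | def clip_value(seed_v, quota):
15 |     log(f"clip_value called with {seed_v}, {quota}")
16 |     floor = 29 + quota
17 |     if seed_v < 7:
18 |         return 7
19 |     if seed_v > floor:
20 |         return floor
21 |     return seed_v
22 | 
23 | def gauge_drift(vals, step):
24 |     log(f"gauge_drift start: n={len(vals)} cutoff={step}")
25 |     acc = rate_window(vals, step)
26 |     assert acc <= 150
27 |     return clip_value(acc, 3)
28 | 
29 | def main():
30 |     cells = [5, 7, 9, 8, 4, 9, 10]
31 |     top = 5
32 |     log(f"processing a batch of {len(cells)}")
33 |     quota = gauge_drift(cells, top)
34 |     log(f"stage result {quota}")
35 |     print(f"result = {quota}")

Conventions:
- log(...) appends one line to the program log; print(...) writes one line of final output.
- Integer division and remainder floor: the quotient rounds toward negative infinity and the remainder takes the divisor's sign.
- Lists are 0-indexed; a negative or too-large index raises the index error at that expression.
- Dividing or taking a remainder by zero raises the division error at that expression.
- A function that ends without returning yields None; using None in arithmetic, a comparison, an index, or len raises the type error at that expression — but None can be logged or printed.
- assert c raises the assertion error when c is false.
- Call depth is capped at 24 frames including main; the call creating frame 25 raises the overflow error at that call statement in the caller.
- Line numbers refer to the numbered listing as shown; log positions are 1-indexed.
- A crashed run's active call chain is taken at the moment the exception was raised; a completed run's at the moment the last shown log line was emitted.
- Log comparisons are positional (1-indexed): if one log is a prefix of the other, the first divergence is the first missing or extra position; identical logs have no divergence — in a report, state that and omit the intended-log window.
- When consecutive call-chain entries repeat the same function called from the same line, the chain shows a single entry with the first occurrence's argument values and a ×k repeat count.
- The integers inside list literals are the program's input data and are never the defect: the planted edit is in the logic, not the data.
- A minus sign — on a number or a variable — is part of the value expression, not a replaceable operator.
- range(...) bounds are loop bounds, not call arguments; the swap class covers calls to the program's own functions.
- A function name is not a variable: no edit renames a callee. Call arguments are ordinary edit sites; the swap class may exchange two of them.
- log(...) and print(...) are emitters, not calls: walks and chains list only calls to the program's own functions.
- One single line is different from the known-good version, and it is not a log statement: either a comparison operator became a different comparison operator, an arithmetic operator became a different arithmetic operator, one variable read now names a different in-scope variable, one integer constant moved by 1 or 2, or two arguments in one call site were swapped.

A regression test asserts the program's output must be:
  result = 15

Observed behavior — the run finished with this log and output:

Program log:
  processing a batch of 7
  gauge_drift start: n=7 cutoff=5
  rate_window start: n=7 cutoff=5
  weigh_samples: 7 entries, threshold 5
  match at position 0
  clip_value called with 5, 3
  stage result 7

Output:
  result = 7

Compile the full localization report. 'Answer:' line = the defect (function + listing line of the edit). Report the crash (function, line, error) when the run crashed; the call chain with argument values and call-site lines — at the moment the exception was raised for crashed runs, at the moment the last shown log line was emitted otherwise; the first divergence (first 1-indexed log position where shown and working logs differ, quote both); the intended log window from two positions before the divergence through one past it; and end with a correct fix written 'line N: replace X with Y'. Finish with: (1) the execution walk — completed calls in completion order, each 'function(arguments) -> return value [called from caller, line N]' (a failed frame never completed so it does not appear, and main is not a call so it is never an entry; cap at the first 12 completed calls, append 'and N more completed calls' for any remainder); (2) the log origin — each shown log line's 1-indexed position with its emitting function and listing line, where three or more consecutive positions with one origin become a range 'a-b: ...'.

Answer: the defect is in rate_window at line 12.
The tell: At log position 6 the runs split — shown 'clip_value called with 5, 3', but the working version logs 'clip_value called with 15, 3'.
Call chain: main.
First divergence: position 6 — the shown line 'clip_value called with 5, 3' should read 'clip_value called with 15, 3'.
Intended log window:
  4: weigh_samples: 7 entries, threshold 5
  5: match at position 0
  6: clip_value called with 15, 3
  7: stage result 15
Execution walk:
  weigh_samples([5, 7, 9, 8, 4, 9, 10], 5) -> 0  [called from rate_window, line 9]
  rate_window([5, 7, 9, 8, 4, 9, 10], 5) -> 5  [called from gauge_drift, line 25]
  clip_value(5, 3) -> 7  [called from gauge_drift, line 27]
  gauge_drift([5, 7, 9, 8, 4, 9, 10], 5) -> 7  [called from main, line 33]
Log line origins:
  1: from main, line 32
  2: from gauge_drift, line 24
  3: from rate_window, line 8
  4: from weigh_samples, line 2
  5: from rate_window, line 10
  6: from clip_value, line 15
  7: from main, line 34
A correct fix: line 12: replace `1` with `3`.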